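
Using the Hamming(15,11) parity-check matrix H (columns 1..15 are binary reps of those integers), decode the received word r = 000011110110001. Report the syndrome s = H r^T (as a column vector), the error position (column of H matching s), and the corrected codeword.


s = (0, 0, 1, 0)^T, error position = 2, corrected codeword c = 010011110110001

Compute s = H r^T mod 2 one row at a time:
  s_1 = 1 + 0 + 1 + 1 + 0 + 0 + 0 + 1 = 4 ≡ 0 (mod 2).
  s_2 = 0 + 1 + 1 + 1 + 0 + 0 + 0 + 1 = 4 ≡ 0 (mod 2).
  s_3 = 0 + 0 + 1 + 1 + 1 + 1 + 0 + 1 = 5 ≡ 1 (mod 2).
  s_4 = 0 + 0 + 1 + 1 + 0 + 1 + 0 + 1 = 4 ≡ 0 (mod 2).
s = (0, 0, 1, 0)^T — this equals column 2 of H (binary 0010), so error is at position 2.
Correct: flip bit 2 of r = 000011110110001 to get c = 010011110110001.


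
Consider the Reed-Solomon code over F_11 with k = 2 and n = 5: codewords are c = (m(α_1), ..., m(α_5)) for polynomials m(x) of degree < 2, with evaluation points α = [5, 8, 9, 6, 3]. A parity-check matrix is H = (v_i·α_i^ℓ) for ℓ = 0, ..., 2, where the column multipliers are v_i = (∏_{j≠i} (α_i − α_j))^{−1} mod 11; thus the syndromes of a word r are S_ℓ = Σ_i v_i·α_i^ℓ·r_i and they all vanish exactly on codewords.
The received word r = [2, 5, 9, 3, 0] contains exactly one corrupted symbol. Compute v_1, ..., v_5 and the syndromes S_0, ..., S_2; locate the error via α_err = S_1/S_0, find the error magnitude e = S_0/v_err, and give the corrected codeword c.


S = (6, 10, 2), error at position 3, error magnitude e = 3, c = [2, 5, 6, 3, 0].

Step 1: column multipliers v_i = (∏_{j≠i}(α_i − α_j))^{−1} mod 11.
  i = 1 (α = 5): (5−8)(5−9)(5−6)(5−3) = (−3)·(−4)·(−1)·2 = −24 ≡ 9, so v_1 = 9^{−1} = 5 (mod 11).
  i = 2 (α = 8): (8−5)(8−9)(8−6)(8−3) = 3·(−1)·2·5 = −30 ≡ 3, so v_2 = 3^{−1} = 4 (mod 11).
  i = 3 (α = 9): (9−5)(9−8)(9−6)(9−3) = 4·1·3·6 = 72 ≡ 6, so v_3 = 6^{−1} = 2 (mod 11).
  i = 4 (α = 6): (6−5)(6−8)(6−9)(6−3) = 1·(−2)·(−3)·3 = 18 ≡ 7, so v_4 = 7^{−1} = 8 (mod 11).
  i = 5 (α = 3): (3−5)(3−8)(3−9)(3−6) = (−2)·(−5)·(−6)·(−3) = 180 ≡ 4, so v_5 = 4^{−1} = 3 (mod 11).
  v = [5, 4, 2, 8, 3].
Step 2: syndromes of r = [2, 5, 9, 3, 0] (all sums mod 11).
  S_0 = Σ v_i r_i = 5·2 + 4·5 + 2·9 + 8·3 + 3·0 = 72 ≡ 6.
  S_1 = Σ v_i α_i r_i = 5·5·2 + 4·8·5 + 2·9·9 + 8·6·3 + 3·3·0 = 516 ≡ 10.
  α_i^2 mod 11 = [3, 9, 4, 3, 9].
  S_2 = Σ v_i α_i^2 r_i = 5·3·2 + 4·9·5 + 2·4·9 + 8·3·3 + 3·9·0 = 354 ≡ 2.
  S = (6, 10, 2) ≠ 0, so r is not a codeword (an error is present).
Step 3: locate the error. For a single error e at position i, S_ℓ = v_i·e·α_i^ℓ, so α_err = S_1/S_0.
  S_0^{−1} = 6^{−1} = 2 (mod 11), so α_err = 10·2 = 20 ≡ 9 = α_3. Error position i = 3.
  Consistency check: S_2/S_1 = 2·10 = 20 ≡ 9 = α_err ✓ (single-error assumption holds).
Step 4: error magnitude e = S_0/v_3 = S_0·∏_{j≠3}(α_3 − α_j) = 6·6 = 36 ≡ 3 (mod 11).
Step 5: correct position 3: c_3 = r_3 − e = 9 − 3 ≡ 6 (mod 11). Hence c = [2, 5, 6, 3, 0].
  Check: interpolating c through the α_i gives m(x) = 8 + 1·x (degree < 2) with m(α_i) = c_i for every i, so c is indeed a codeword.


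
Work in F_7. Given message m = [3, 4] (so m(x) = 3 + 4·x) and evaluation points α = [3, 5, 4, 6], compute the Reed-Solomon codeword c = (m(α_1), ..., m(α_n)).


c = [1, 2, 5, 6]

Message polynomial: m(x) = 3 + 4·x (mod 7).
For each evaluation point α_i, compute m(α_i) mod 7:
  α_1 = 3: Horner steps 4 → 1, so m(3) = 1.
  α_2 = 5: Horner steps 4 → 2, so m(5) = 2.
  α_3 = 4: Horner steps 4 → 5, so m(4) = 5.
  α_4 = 6: Horner steps 4 → 6, so m(6) = 6.
Codeword c = [1, 2, 5, 6] ∈ F_7^4.


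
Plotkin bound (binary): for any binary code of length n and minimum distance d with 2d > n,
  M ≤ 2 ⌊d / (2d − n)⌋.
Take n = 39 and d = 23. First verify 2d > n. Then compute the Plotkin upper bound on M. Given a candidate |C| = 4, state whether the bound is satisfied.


Plotkin bound M ≤ 6; given |C| = 4 ≤ bound (satisfied).

Check applicability: 2d = 46, n = 39.
2d − n = 7 > 0, so Plotkin applies.
Compute d/(2d−n) = 23/7 ≈ 3.2857.
⌊d/(2d−n)⌋ = 3.
Plotkin bound: M ≤ 2·3 = 6.
Given |C| = 4, check: satisfied.
This |C| is below the Plotkin bound.


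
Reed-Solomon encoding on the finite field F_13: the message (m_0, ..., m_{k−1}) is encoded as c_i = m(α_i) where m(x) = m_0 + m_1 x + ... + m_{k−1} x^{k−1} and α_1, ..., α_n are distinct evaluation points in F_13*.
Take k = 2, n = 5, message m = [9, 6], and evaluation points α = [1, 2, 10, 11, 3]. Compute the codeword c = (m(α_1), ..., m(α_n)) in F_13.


c = [2, 8, 4, 10, 1]

Message polynomial: m(x) = 9 + 6·x (mod 13).
For each evaluation point α_i, compute m(α_i) mod 13:
  α_1 = 1: Horner steps 6 → 2, so m(1) = 2.
  α_2 = 2: Horner steps 6 → 8, so m(2) = 8.
  α_3 = 10: Horner steps 6 → 4, so m(10) = 4.
  α_4 = 11: Horner steps 6 → 10, so m(11) = 10.
  α_5 = 3: Horner steps 6 → 1, so m(3) = 1.
Codeword c = [2, 8, 4, 10, 1] ∈ F_13^5.


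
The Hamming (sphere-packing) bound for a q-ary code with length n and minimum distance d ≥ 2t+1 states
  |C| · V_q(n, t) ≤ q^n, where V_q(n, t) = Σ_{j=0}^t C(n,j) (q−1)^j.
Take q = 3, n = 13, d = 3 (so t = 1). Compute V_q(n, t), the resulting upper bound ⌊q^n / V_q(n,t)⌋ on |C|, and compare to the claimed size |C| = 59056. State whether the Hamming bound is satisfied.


V_q(n, t) = 27, q^n = 1594323, Hamming bound = 59049, |C| = 59056 > bound (violated).

Step 1: Compute V_q(n, t) = Σ_{j=0}^1 C(n, j) (q−1)^j.
  j = 0: C(13,0)·(2)^0 = 1·1 = 1.
  j = 1: C(13,1)·(2)^1 = 13·2 = 26.
  V_q(n, t) = 1 + 26 = 27.
Step 2: q^n = 3^13 = 1594323.
Step 3: Hamming bound ⌊q^n / V_q(n,t)⌋ = ⌊1594323/27⌋ = 59049.
Step 4: Compare |C| = 59056 to 59049: violated.
The claimed |C| lies above the Hamming bound, so no 3-ary code of length 13 with d ≥ 3 can have 59056 codewords.


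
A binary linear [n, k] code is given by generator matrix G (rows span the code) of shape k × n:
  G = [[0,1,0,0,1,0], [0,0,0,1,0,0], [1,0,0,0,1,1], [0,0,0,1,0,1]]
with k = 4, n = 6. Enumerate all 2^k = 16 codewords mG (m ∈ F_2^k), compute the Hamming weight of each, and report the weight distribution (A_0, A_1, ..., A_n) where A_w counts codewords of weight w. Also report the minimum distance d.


Weight distribution: A_0 = 1, A_1 = 2, A_2 = 4, A_3 = 6, A_4 = 3. Minimum distance d = 1.

Enumerate all 2^4 = 16 messages m ∈ F_2^4.
For each, compute codeword c = mG in F_2^6, then tally its weight.
  m = 0000 → c = 000000, weight = 0.
  m = 1000 → c = 010010, weight = 2.
  m = 0100 → c = 000100, weight = 1.
  m = 1100 → c = 010110, weight = 3.
  m = 0010 → c = 100011, weight = 3.
  m = 1010 → c = 110001, weight = 3.
  m = 0110 → c = 100111, weight = 4.
  m = 1110 → c = 110101, weight = 4.
  m = 0001 → c = 000101, weight = 2.
  m = 1001 → c = 010111, weight = 4.
  m = 0101 → c = 000001, weight = 1.
  m = 1101 → c = 010011, weight = 3.
  m = 0011 → c = 100110, weight = 3.
  m = 1011 → c = 110100, weight = 3.
  m = 0111 → c = 100010, weight = 2.
  m = 1111 → c = 110000, weight = 2.
Tally weights:
  weight 0: 1 codewords.
  weight 1: 2 codewords.
  weight 2: 4 codewords.
  weight 3: 6 codewords.
  weight 4: 3 codewords.
Minimum distance d = smallest w > 0 with A_w > 0 = 1.
Sanity: Σ A_w = 16 = 2^4 = 16 ✓.


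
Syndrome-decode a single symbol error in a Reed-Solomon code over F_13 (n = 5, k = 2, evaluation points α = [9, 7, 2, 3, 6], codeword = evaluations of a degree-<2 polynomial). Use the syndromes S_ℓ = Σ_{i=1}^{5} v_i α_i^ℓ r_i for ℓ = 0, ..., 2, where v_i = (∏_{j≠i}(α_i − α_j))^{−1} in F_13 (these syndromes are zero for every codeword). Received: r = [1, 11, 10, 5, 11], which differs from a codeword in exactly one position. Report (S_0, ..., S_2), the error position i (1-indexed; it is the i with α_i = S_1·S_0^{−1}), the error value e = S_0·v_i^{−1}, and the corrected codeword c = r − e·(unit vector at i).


S = (6, 10, 8), error at position 5, error magnitude e = 8, c = [1, 11, 10, 5, 3].

Step 1: column multipliers v_i = (∏_{j≠i}(α_i − α_j))^{−1} mod 13.
  i = 1 (α = 9): (9−7)(9−2)(9−3)(9−6) = 2·7·6·3 = 252 ≡ 5, so v_1 = 5^{−1} = 8 (mod 13).
  i = 2 (α = 7): (7−9)(7−2)(7−3)(7−6) = (−2)·5·4·1 = −40 ≡ 12, so v_2 = 12^{−1} = 12 (mod 13).
  i = 3 (α = 2): (2−9)(2−7)(2−3)(2−6) = (−7)·(−5)·(−1)·(−4) = 140 ≡ 10, so v_3 = 10^{−1} = 4 (mod 13).
  i = 4 (α = 3): (3−9)(3−7)(3−2)(3−6) = (−6)·(−4)·1·(−3) = −72 ≡ 6, so v_4 = 6^{−1} = 11 (mod 13).
  i = 5 (α = 6): (6−9)(6−7)(6−2)(6−3) = (−3)·(−1)·4·3 = 36 ≡ 10, so v_5 = 10^{−1} = 4 (mod 13).
  v = [8, 12, 4, 11, 4].
Step 2: syndromes of r = [1, 11, 10, 5, 11] (all sums mod 13).
  S_0 = Σ v_i r_i = 8·1 + 12·11 + 4·10 + 11·5 + 4·11 = 279 ≡ 6.
  S_1 = Σ v_i α_i r_i = 8·9·1 + 12·7·11 + 4·2·10 + 11·3·5 + 4·6·11 = 1505 ≡ 10.
  α_i^2 mod 13 = [3, 10, 4, 9, 10].
  S_2 = Σ v_i α_i^2 r_i = 8·3·1 + 12·10·11 + 4·4·10 + 11·9·5 + 4·10·11 = 2439 ≡ 8.
  S = (6, 10, 8) ≠ 0, so r is not a codeword (an error is present).
Step 3: locate the error. For a single error e at position i, S_ℓ = v_i·e·α_i^ℓ, so α_err = S_1/S_0.
  S_0^{−1} = 6^{−1} = 11 (mod 13), so α_err = 10·11 = 110 ≡ 6 = α_5. Error position i = 5.
  Consistency check: S_2/S_1 = 8·4 = 32 ≡ 6 = α_err ✓ (single-error assumption holds).
Step 4: error magnitude e = S_0/v_5 = S_0·∏_{j≠5}(α_5 − α_j) = 6·10 = 60 ≡ 8 (mod 13).
Step 5: correct position 5: c_5 = r_5 − e = 11 − 8 ≡ 3 (mod 13). Hence c = [1, 11, 10, 5, 3].
  Check: interpolating c through the α_i gives m(x) = 7 + 8·x (degree < 2) with m(α_i) = c_i for every i, so c is indeed a codeword.


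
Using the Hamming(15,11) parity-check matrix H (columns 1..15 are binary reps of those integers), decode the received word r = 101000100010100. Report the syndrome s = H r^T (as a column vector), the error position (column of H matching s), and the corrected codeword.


s = (0, 0, 1, 1)^T, error position = 3, corrected codeword c = 100000100010100

Compute s = H r^T mod 2 one row at a time:
  s_1 = 0 + 0 + 0 + 1 + 0 + 1 + 0 + 0 = 2 ≡ 0 (mod 2).
  s_2 = 0 + 0 + 0 + 1 + 0 + 1 + 0 + 0 = 2 ≡ 0 (mod 2).
  s_3 = 0 + 1 + 0 + 1 + 0 + 1 + 0 + 0 = 3 ≡ 1 (mod 2).
  s_4 = 1 + 1 + 0 + 1 + 0 + 1 + 1 + 0 = 5 ≡ 1 (mod 2).
s = (0, 0, 1, 1)^T — this equals column 3 of H (binary 0011), so error is at position 3.
Correct: flip bit 3 of r = 101000100010100 to get c = 100000100010100.


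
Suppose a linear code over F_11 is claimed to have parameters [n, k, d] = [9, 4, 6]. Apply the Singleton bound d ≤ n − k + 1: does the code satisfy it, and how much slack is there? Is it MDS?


Singleton RHS = n − k + 1 = 6, slack = 0, bound satisfied, MDS.

Singleton bound: d ≤ n − k + 1.
Here n = 9, k = 4, so n − k + 1 = 6.
Given d = 6, check d ≤ 6: YES.
Slack = (n − k + 1) − d = 0.
The code is MDS (slack = 0).
Description: the claimed parameters are [9, 4, 6]_11; such a code would be MDS (meets Singleton bound).


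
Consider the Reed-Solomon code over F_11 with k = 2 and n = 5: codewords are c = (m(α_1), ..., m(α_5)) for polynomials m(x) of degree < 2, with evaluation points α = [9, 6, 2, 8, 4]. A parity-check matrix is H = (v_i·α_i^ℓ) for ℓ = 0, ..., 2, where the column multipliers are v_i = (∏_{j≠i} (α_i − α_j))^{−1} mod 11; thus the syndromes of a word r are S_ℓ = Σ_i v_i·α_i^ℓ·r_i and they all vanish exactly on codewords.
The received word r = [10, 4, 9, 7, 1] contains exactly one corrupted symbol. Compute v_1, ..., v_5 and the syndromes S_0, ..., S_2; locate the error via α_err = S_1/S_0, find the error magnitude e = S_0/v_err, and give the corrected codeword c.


S = (3, 5, 1), error at position 1, error magnitude e = 7, c = [3, 4, 9, 7, 1].

Step 1: column multipliers v_i = (∏_{j≠i}(α_i − α_j))^{−1} mod 11.
  i = 1 (α = 9): (9−6)(9−2)(9−8)(9−4) = 3·7·1·5 = 105 ≡ 6, so v_1 = 6^{−1} = 2 (mod 11).
  i = 2 (α = 6): (6−9)(6−2)(6−8)(6−4) = (−3)·4·(−2)·2 = 48 ≡ 4, so v_2 = 4^{−1} = 3 (mod 11).
  i = 3 (α = 2): (2−9)(2−6)(2−8)(2−4) = (−7)·(−4)·(−6)·(−2) = 336 ≡ 6, so v_3 = 6^{−1} = 2 (mod 11).
  i = 4 (α = 8): (8−9)(8−6)(8−2)(8−4) = (−1)·2·6·4 = −48 ≡ 7, so v_4 = 7^{−1} = 8 (mod 11).
  i = 5 (α = 4): (4−9)(4−6)(4−2)(4−8) = (−5)·(−2)·2·(−4) = −80 ≡ 8, so v_5 = 8^{−1} = 7 (mod 11).
  v = [2, 3, 2, 8, 7].
Step 2: syndromes of r = [10, 4, 9, 7, 1] (all sums mod 11).
  S_0 = Σ v_i r_i = 2·10 + 3·4 + 2·9 + 8·7 + 7·1 = 113 ≡ 3.
  S_1 = Σ v_i α_i r_i = 2·9·10 + 3·6·4 + 2·2·9 + 8·8·7 + 7·4·1 = 764 ≡ 5.
  α_i^2 mod 11 = [4, 3, 4, 9, 5].
  S_2 = Σ v_i α_i^2 r_i = 2·4·10 + 3·3·4 + 2·4·9 + 8·9·7 + 7·5·1 = 727 ≡ 1.
  S = (3, 5, 1) ≠ 0, so r is not a codeword (an error is present).
Step 3: locate the error. For a single error e at position i, S_ℓ = v_i·e·α_i^ℓ, so α_err = S_1/S_0.
  S_0^{−1} = 3^{−1} = 4 (mod 11), so α_err = 5·4 = 20 ≡ 9 = α_1. Error position i = 1.
  Consistency check: S_2/S_1 = 1·9 = 9 ≡ 9 = α_err ✓ (single-error assumption holds).
Step 4: error magnitude e = S_0/v_1 = S_0·∏_{j≠1}(α_1 − α_j) = 3·6 = 18 ≡ 7 (mod 11).
Step 5: correct position 1: c_1 = r_1 − e = 10 − 7 ≡ 3 (mod 11). Hence c = [3, 4, 9, 7, 1].
  Check: interpolating c through the α_i gives m(x) = 6 + 7·x (degree < 2) with m(α_i) = c_i for every i, so c is indeed a codeword.


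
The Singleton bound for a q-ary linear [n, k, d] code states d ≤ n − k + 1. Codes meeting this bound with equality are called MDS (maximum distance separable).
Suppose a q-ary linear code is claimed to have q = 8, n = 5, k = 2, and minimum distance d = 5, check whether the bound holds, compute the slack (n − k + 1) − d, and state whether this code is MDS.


Singleton RHS = n − k + 1 = 4, slack = -1, bound violated (no such code; not MDS).

Singleton bound: d ≤ n − k + 1.
Here n = 5, k = 2, so n − k + 1 = 4.
Given d = 5, check d ≤ 4: NO.
Slack = (n − k + 1) − d = -1.
The slack is negative: d = 5 exceeds n − k + 1 = 4 by 1, so the Singleton bound is violated and no linear [5, 2, 5]_8 code can exist. In particular it is not MDS (MDS requires d = n − k + 1 exactly).
Description: the claimed parameters are [5, 2, 5]_8; such a code would be impossible (violates the Singleton bound).


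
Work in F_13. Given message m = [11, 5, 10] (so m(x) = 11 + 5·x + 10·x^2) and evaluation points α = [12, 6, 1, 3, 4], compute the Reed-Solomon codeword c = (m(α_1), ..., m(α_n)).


c = [3, 11, 0, 12, 9]

Message polynomial: m(x) = 11 + 5·x + 10·x^2 (mod 13).
For each evaluation point α_i, compute m(α_i) mod 13:
  α_1 = 12: Horner steps 10 → 8 → 3, so m(12) = 3.
  α_2 = 6: Horner steps 10 → 0 → 11, so m(6) = 11.
  α_3 = 1: Horner steps 10 → 2 → 0, so m(1) = 0.
  α_4 = 3: Horner steps 10 → 9 → 12, so m(3) = 12.
  α_5 = 4: Horner steps 10 → 6 → 9, so m(4) = 9.
Codeword c = [3, 11, 0, 12, 9] ∈ F_13^5.


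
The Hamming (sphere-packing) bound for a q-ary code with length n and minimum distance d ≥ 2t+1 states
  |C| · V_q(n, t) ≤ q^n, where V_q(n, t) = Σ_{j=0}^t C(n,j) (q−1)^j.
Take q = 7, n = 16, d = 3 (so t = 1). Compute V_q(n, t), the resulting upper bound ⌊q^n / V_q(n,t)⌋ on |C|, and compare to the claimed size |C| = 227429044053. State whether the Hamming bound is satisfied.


V_q(n, t) = 97, q^n = 33232930569601, Hamming bound = 342607531645, |C| = 227429044053 ≤ bound (satisfied).

Step 1: Compute V_q(n, t) = Σ_{j=0}^1 C(n, j) (q−1)^j.
  j = 0: C(16,0)·(6)^0 = 1·1 = 1.
  j = 1: C(16,1)·(6)^1 = 16·6 = 96.
  V_q(n, t) = 1 + 96 = 97.
Step 2: q^n = 7^16 = 33232930569601.
Step 3: Hamming bound ⌊q^n / V_q(n,t)⌋ = ⌊33232930569601/97⌋ = 342607531645.
Step 4: Compare |C| = 227429044053 to 342607531645: satisfied.
The claimed |C| lies below the Hamming bound.


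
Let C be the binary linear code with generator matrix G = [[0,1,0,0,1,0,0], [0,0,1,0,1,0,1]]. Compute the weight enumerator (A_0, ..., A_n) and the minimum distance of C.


Weight distribution: A_0 = 1, A_2 = 1, A_3 = 2. Minimum distance d = 2.

Enumerate all 2^2 = 4 messages m ∈ F_2^2.
For each, compute codeword c = mG in F_2^7, then tally its weight.
  m = 00 → c = 0000000, weight = 0.
  m = 10 → c = 0100100, weight = 2.
  m = 01 → c = 0010101, weight = 3.
  m = 11 → c = 0110001, weight = 3.
Tally weights:
  weight 0: 1 codewords.
  weight 2: 1 codewords.
  weight 3: 2 codewords.
Minimum distance d = smallest w > 0 with A_w > 0 = 2.
Sanity: Σ A_w = 4 = 2^2 = 4 ✓.


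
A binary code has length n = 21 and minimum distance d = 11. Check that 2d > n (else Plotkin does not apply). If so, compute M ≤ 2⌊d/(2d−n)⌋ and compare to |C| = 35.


Plotkin bound M ≤ 22; given |C| = 35 > bound (violated).

Check applicability: 2d = 22, n = 21.
2d − n = 1 > 0, so Plotkin applies.
Compute d/(2d−n) = 11/1 ≈ 11.0000.
⌊d/(2d−n)⌋ = 11.
Plotkin bound: M ≤ 2·11 = 22.
Given |C| = 35, check: VIOLATED.
This |C| is above the Plotkin bound, so no binary code with n = 21, d = 11 and 35 codewords exists.


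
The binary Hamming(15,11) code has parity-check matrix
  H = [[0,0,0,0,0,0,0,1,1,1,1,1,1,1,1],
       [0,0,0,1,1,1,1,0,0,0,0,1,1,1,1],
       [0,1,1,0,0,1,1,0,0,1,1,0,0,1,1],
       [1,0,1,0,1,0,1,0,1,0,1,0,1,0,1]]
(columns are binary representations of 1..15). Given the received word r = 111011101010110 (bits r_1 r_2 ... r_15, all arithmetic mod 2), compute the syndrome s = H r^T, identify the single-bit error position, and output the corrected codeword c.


s = (0, 1, 0, 1)^T, error position = 5, corrected codeword c = 111001101010110

Compute s = H r^T mod 2 one row at a time:
  s_1 = 0 + 1 + 0 + 1 + 0 + 1 + 1 + 0 = 4 ≡ 0 (mod 2).
  s_2 = 0 + 1 + 1 + 1 + 0 + 1 + 1 + 0 = 5 ≡ 1 (mod 2).
  s_3 = 1 + 1 + 1 + 1 + 0 + 1 + 1 + 0 = 6 ≡ 0 (mod 2).
  s_4 = 1 + 1 + 1 + 1 + 1 + 1 + 1 + 0 = 7 ≡ 1 (mod 2).
s = (0, 1, 0, 1)^T — this equals column 5 of H (binary 0101), so error is at position 5.
Correct: flip bit 5 of r = 111011101010110 to get c = 111001101010110.


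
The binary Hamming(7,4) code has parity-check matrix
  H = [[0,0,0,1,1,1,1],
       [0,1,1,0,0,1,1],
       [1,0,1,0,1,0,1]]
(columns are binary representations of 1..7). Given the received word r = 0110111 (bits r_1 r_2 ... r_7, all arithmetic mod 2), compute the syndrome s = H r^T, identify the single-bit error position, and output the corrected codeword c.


s = (1, 0, 1)^T, error position = 5, corrected codeword c = 0110011

Compute s = H r^T mod 2 one row at a time:
  s_1 = 0 + 1 + 1 + 1 = 3 ≡ 1 (mod 2).
  s_2 = 1 + 1 + 1 + 1 = 4 ≡ 0 (mod 2).
  s_3 = 0 + 1 + 1 + 1 = 3 ≡ 1 (mod 2).
s = (1, 0, 1)^T — this equals column 5 of H (binary 101), so error is at position 5.
Correct: flip bit 5 of r = 0110111 to get c = 0110011.


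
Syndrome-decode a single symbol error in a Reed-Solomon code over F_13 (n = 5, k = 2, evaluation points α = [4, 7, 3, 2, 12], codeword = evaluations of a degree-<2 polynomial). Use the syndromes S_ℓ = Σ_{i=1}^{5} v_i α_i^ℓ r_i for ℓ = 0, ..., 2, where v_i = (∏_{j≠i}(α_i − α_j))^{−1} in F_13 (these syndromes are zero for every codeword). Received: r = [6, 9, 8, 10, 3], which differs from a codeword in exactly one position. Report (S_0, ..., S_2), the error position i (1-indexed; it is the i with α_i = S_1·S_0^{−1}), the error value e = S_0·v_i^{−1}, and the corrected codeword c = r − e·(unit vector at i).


S = (4, 2, 1), error at position 2, error magnitude e = 9, c = [6, 0, 8, 10, 3].

Step 1: column multipliers v_i = (∏_{j≠i}(α_i − α_j))^{−1} mod 13.
  i = 1 (α = 4): (4−7)(4−3)(4−2)(4−12) = (−3)·1·2·(−8) = 48 ≡ 9, so v_1 = 9^{−1} = 3 (mod 13).
  i = 2 (α = 7): (7−4)(7−3)(7−2)(7−12) = 3·4·5·(−5) = −300 ≡ 12, so v_2 = 12^{−1} = 12 (mod 13).
  i = 3 (α = 3): (3−4)(3−7)(3−2)(3−12) = (−1)·(−4)·1·(−9) = −36 ≡ 3, so v_3 = 3^{−1} = 9 (mod 13).
  i = 4 (α = 2): (2−4)(2−7)(2−3)(2−12) = (−2)·(−5)·(−1)·(−10) = 100 ≡ 9, so v_4 = 9^{−1} = 3 (mod 13).
  i = 5 (α = 12): (12−4)(12−7)(12−3)(12−2) = 8·5·9·10 = 3600 ≡ 12, so v_5 = 12^{−1} = 12 (mod 13).
  v = [3, 12, 9, 3, 12].
Step 2: syndromes of r = [6, 9, 8, 10, 3] (all sums mod 13).
  S_0 = Σ v_i r_i = 3·6 + 12·9 + 9·8 + 3·10 + 12·3 = 264 ≡ 4.
  S_1 = Σ v_i α_i r_i = 3·4·6 + 12·7·9 + 9·3·8 + 3·2·10 + 12·12·3 = 1536 ≡ 2.
  α_i^2 mod 13 = [3, 10, 9, 4, 1].
  S_2 = Σ v_i α_i^2 r_i = 3·3·6 + 12·10·9 + 9·9·8 + 3·4·10 + 12·1·3 = 1938 ≡ 1.
  S = (4, 2, 1) ≠ 0, so r is not a codeword (an error is present).
Step 3: locate the error. For a single error e at position i, S_ℓ = v_i·e·α_i^ℓ, so α_err = S_1/S_0.
  S_0^{−1} = 4^{−1} = 10 (mod 13), so α_err = 2·10 = 20 ≡ 7 = α_2. Error position i = 2.
  Consistency check: S_2/S_1 = 1·7 = 7 ≡ 7 = α_err ✓ (single-error assumption holds).
Step 4: error magnitude e = S_0/v_2 = S_0·∏_{j≠2}(α_2 − α_j) = 4·12 = 48 ≡ 9 (mod 13).
Step 5: correct position 2: c_2 = r_2 − e = 9 − 9 ≡ 0 (mod 13). Hence c = [6, 0, 8, 10, 3].
  Check: interpolating c through the α_i gives m(x) = 1 + 11·x (degree < 2) with m(α_i) = c_i for every i, so c is indeed a codeword.


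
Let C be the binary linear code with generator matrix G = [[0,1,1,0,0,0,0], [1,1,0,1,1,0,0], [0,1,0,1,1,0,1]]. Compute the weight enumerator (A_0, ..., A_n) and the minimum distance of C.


Weight distribution: A_0 = 1, A_2 = 2, A_4 = 5. Minimum distance d = 2.

Enumerate all 2^3 = 8 messages m ∈ F_2^3.
For each, compute codeword c = mG in F_2^7, then tally its weight.
  m = 000 → c = 0000000, weight = 0.
  m = 100 → c = 0110000, weight = 2.
  m = 010 → c = 1101100, weight = 4.
  m = 110 → c = 1011100, weight = 4.
  m = 001 → c = 0101101, weight = 4.
  m = 101 → c = 0011101, weight = 4.
  m = 011 → c = 1000001, weight = 2.
  m = 111 → c = 1110001, weight = 4.
Tally weights:
  weight 0: 1 codewords.
  weight 2: 2 codewords.
  weight 4: 5 codewords.
Minimum distance d = smallest w > 0 with A_w > 0 = 2.
Sanity: Σ A_w = 8 = 2^3 = 8 ✓.


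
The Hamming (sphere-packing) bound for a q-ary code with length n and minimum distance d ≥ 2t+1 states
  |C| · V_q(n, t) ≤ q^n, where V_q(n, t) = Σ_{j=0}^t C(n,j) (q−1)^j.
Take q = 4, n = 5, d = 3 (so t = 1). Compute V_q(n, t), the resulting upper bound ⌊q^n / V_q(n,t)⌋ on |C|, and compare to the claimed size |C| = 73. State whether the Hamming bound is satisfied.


V_q(n, t) = 16, q^n = 1024, Hamming bound = 64, |C| = 73 > bound (violated).

Step 1: Compute V_q(n, t) = Σ_{j=0}^1 C(n, j) (q−1)^j.
  j = 0: C(5,0)·(3)^0 = 1·1 = 1.
  j = 1: C(5,1)·(3)^1 = 5·3 = 15.
  V_q(n, t) = 1 + 15 = 16.
Step 2: q^n = 4^5 = 1024.
Step 3: Hamming bound ⌊q^n / V_q(n,t)⌋ = ⌊1024/16⌋ = 64.
Step 4: Compare |C| = 73 to 64: violated.
The claimed |C| lies above the Hamming bound, so no 4-ary code of length 5 with d ≥ 3 can have 73 codewords.


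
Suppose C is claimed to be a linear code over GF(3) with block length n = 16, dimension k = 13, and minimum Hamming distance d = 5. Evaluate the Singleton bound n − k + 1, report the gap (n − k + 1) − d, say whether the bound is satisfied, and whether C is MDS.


Singleton RHS = n − k + 1 = 4, slack = -1, bound violated (no such code; not MDS).

Singleton bound: d ≤ n − k + 1.
Here n = 16, k = 13, so n − k + 1 = 4.
Given d = 5, check d ≤ 4: NO.
Slack = (n − k + 1) − d = -1.
The slack is negative: d = 5 exceeds n − k + 1 = 4 by 1, so the Singleton bound is violated and no linear [16, 13, 5]_3 code can exist. In particular it is not MDS (MDS requires d = n − k + 1 exactly).
Description: the claimed parameters are [16, 13, 5]_3; such a code would be impossible (violates the Singleton bound).


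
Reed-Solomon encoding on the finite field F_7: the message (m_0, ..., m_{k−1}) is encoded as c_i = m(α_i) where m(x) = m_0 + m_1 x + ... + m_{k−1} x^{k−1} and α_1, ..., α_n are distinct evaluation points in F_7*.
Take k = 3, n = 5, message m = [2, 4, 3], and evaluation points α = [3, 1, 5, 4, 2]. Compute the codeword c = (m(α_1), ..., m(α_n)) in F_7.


c = [6, 2, 6, 3, 1]

Message polynomial: m(x) = 2 + 4·x + 3·x^2 (mod 7).
For each evaluation point α_i, compute m(α_i) mod 7:
  α_1 = 3: Horner steps 3 → 6 → 6, so m(3) = 6.
  α_2 = 1: Horner steps 3 → 0 → 2, so m(1) = 2.
  α_3 = 5: Horner steps 3 → 5 → 6, so m(5) = 6.
  α_4 = 4: Horner steps 3 → 2 → 3, so m(4) = 3.
  α_5 = 2: Horner steps 3 → 3 → 1, so m(2) = 1.
Codeword c = [6, 2, 6, 3, 1] ∈ F_7^5.


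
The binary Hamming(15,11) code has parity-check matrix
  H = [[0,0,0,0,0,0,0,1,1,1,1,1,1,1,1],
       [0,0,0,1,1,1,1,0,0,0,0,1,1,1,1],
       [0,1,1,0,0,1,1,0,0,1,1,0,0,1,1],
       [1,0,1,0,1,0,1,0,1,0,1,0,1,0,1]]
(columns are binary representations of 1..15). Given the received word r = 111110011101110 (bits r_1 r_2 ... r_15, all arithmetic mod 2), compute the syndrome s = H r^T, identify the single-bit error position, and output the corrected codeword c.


s = (0, 1, 0, 1)^T, error position = 5, corrected codeword c = 111100011101110

Compute s = H r^T mod 2 one row at a time:
  s_1 = 1 + 1 + 1 + 0 + 1 + 1 + 1 + 0 = 6 ≡ 0 (mod 2).
  s_2 = 1 + 1 + 0 + 0 + 1 + 1 + 1 + 0 = 5 ≡ 1 (mod 2).
  s_3 = 1 + 1 + 0 + 0 + 1 + 0 + 1 + 0 = 4 ≡ 0 (mod 2).
  s_4 = 1 + 1 + 1 + 0 + 1 + 0 + 1 + 0 = 5 ≡ 1 (mod 2).
s = (0, 1, 0, 1)^T — this equals column 5 of H (binary 0101), so error is at position 5.
Correct: flip bit 5 of r = 111110011101110 to get c = 111100011101110.


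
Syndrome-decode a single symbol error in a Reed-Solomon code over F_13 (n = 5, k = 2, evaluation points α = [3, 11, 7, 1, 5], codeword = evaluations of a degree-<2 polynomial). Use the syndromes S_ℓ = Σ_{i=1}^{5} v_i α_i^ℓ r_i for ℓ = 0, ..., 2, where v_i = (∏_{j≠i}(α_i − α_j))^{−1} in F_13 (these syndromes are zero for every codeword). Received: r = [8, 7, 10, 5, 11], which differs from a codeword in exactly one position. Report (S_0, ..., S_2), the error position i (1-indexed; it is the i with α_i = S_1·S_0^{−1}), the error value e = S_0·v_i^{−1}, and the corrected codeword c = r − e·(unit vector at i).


S = (3, 8, 4), error at position 3, error magnitude e = 9, c = [8, 7, 1, 5, 11].

Step 1: column multipliers v_i = (∏_{j≠i}(α_i − α_j))^{−1} mod 13.
  i = 1 (α = 3): (3−11)(3−7)(3−1)(3−5) = (−8)·(−4)·2·(−2) = −128 ≡ 2, so v_1 = 2^{−1} = 7 (mod 13).
  i = 2 (α = 11): (11−3)(11−7)(11−1)(11−5) = 8·4·10·6 = 1920 ≡ 9, so v_2 = 9^{−1} = 3 (mod 13).
  i = 3 (α = 7): (7−3)(7−11)(7−1)(7−5) = 4·(−4)·6·2 = −192 ≡ 3, so v_3 = 3^{−1} = 9 (mod 13).
  i = 4 (α = 1): (1−3)(1−11)(1−7)(1−5) = (−2)·(−10)·(−6)·(−4) = 480 ≡ 12, so v_4 = 12^{−1} = 12 (mod 13).
  i = 5 (α = 5): (5−3)(5−11)(5−7)(5−1) = 2·(−6)·(−2)·4 = 96 ≡ 5, so v_5 = 5^{−1} = 8 (mod 13).
  v = [7, 3, 9, 12, 8].
Step 2: syndromes of r = [8, 7, 10, 5, 11] (all sums mod 13).
  S_0 = Σ v_i r_i = 7·8 + 3·7 + 9·10 + 12·5 + 8·11 = 315 ≡ 3.
  S_1 = Σ v_i α_i r_i = 7·3·8 + 3·11·7 + 9·7·10 + 12·1·5 + 8·5·11 = 1529 ≡ 8.
  α_i^2 mod 13 = [9, 4, 10, 1, 12].
  S_2 = Σ v_i α_i^2 r_i = 7·9·8 + 3·4·7 + 9·10·10 + 12·1·5 + 8·12·11 = 2604 ≡ 4.
  S = (3, 8, 4) ≠ 0, so r is not a codeword (an error is present).
Step 3: locate the error. For a single error e at position i, S_ℓ = v_i·e·α_i^ℓ, so α_err = S_1/S_0.
  S_0^{−1} = 3^{−1} = 9 (mod 13), so α_err = 8·9 = 72 ≡ 7 = α_3. Error position i = 3.
  Consistency check: S_2/S_1 = 4·5 = 20 ≡ 7 = α_err ✓ (single-error assumption holds).
Step 4: error magnitude e = S_0/v_3 = S_0·∏_{j≠3}(α_3 − α_j) = 3·3 = 9 ≡ 9 (mod 13).
Step 5: correct position 3: c_3 = r_3 − e = 10 − 9 ≡ 1 (mod 13). Hence c = [8, 7, 1, 5, 11].
  Check: interpolating c through the α_i gives m(x) = 10 + 8·x (degree < 2) with m(α_i) = c_i for every i, so c is indeed a codeword.


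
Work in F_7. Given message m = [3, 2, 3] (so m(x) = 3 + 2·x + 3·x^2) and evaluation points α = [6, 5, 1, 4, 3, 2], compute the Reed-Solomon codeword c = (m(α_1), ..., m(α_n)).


c = [4, 4, 1, 3, 1, 5]

Message polynomial: m(x) = 3 + 2·x + 3·x^2 (mod 7).
For each evaluation point α_i, compute m(α_i) mod 7:
  α_1 = 6: Horner steps 3 → 6 → 4, so m(6) = 4.
  α_2 = 5: Horner steps 3 → 3 → 4, so m(5) = 4.
  α_3 = 1: Horner steps 3 → 5 → 1, so m(1) = 1.
  α_4 = 4: Horner steps 3 → 0 → 3, so m(4) = 3.
  α_5 = 3: Horner steps 3 → 4 → 1, so m(3) = 1.
  α_6 = 2: Horner steps 3 → 1 → 5, so m(2) = 5.
Codeword c = [4, 4, 1, 3, 1, 5] ∈ F_7^6.


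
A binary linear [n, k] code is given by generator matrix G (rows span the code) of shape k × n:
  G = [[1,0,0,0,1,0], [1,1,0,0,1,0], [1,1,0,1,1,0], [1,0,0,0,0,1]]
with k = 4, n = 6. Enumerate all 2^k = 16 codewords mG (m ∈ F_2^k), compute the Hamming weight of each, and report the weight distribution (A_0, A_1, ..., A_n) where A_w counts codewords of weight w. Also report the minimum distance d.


Weight distribution: A_0 = 1, A_1 = 2, A_2 = 4, A_3 = 6, A_4 = 3. Minimum distance d = 1.

Enumerate all 2^4 = 16 messages m ∈ F_2^4.
For each, compute codeword c = mG in F_2^6, then tally its weight.
  m = 0000 → c = 000000, weight = 0.
  m = 1000 → c = 100010, weight = 2.
  m = 0100 → c = 110010, weight = 3.
  m = 1100 → c = 010000, weight = 1.
  m = 0010 → c = 110110, weight = 4.
  m = 1010 → c = 010100, weight = 2.
  m = 0110 → c = 000100, weight = 1.
  m = 1110 → c = 100110, weight = 3.
  m = 0001 → c = 100001, weight = 2.
  m = 1001 → c = 000011, weight = 2.
  m = 0101 → c = 010011, weight = 3.
  m = 1101 → c = 110001, weight = 3.
  m = 0011 → c = 010111, weight = 4.
  m = 1011 → c = 110101, weight = 4.
  m = 0111 → c = 100101, weight = 3.
  m = 1111 → c = 000111, weight = 3.
Tally weights:
  weight 0: 1 codewords.
  weight 1: 2 codewords.
  weight 2: 4 codewords.
  weight 3: 6 codewords.
  weight 4: 3 codewords.
Minimum distance d = smallest w > 0 with A_w > 0 = 1.
Sanity: Σ A_w = 16 = 2^4 = 16 ✓.


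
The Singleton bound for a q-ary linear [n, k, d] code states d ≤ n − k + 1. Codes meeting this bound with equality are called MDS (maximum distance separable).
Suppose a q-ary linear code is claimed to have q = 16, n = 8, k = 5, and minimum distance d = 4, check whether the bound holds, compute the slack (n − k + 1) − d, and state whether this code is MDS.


Singleton RHS = n − k + 1 = 4, slack = 0, bound satisfied, MDS.

Singleton bound: d ≤ n − k + 1.
Here n = 8, k = 5, so n − k + 1 = 4.
Given d = 4, check d ≤ 4: YES.
Slack = (n − k + 1) − d = 0.
The code is MDS (slack = 0).
Description: the claimed parameters are [8, 5, 4]_16; such a code would be MDS (meets Singleton bound).


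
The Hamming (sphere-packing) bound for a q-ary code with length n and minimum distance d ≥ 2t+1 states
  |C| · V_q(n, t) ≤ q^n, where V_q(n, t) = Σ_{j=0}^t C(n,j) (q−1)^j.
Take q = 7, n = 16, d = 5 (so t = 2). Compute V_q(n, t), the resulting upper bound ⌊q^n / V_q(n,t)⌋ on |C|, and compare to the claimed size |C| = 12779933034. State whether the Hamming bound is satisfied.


V_q(n, t) = 4417, q^n = 33232930569601, Hamming bound = 7523869270, |C| = 12779933034 > bound (violated).

Step 1: Compute V_q(n, t) = Σ_{j=0}^2 C(n, j) (q−1)^j.
  j = 0: C(16,0)·(6)^0 = 1·1 = 1.
  j = 1: C(16,1)·(6)^1 = 16·6 = 96.
  j = 2: C(16,2)·(6)^2 = 120·36 = 4320.
  V_q(n, t) = 1 + 96 + 4320 = 4417.
Step 2: q^n = 7^16 = 33232930569601.
Step 3: Hamming bound ⌊q^n / V_q(n,t)⌋ = ⌊33232930569601/4417⌋ = 7523869270.
Step 4: Compare |C| = 12779933034 to 7523869270: violated.
The claimed |C| lies above the Hamming bound, so no 7-ary code of length 16 with d ≥ 5 can have 12779933034 codewords.


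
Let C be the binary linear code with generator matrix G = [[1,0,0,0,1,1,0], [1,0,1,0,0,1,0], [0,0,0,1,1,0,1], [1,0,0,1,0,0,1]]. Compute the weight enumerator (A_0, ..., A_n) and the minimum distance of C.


Weight distribution: A_0 = 1, A_1 = 1, A_2 = 3, A_3 = 6, A_4 = 3, A_5 = 1, A_6 = 1. Minimum distance d = 1.

Enumerate all 2^4 = 16 messages m ∈ F_2^4.
For each, compute codeword c = mG in F_2^7, then tally its weight.
  m = 0000 → c = 0000000, weight = 0.
  m = 1000 → c = 1000110, weight = 3.
  m = 0100 → c = 1010010, weight = 3.
  m = 1100 → c = 0010100, weight = 2.
  m = 0010 → c = 0001101, weight = 3.
  m = 1010 → c = 1001011, weight = 4.
  m = 0110 → c = 1011111, weight = 6.
  m = 1110 → c = 0011001, weight = 3.
  m = 0001 → c = 1001001, weight = 3.
  m = 1001 → c = 0001111, weight = 4.
  m = 0101 → c = 0011011, weight = 4.
  m = 1101 → c = 1011101, weight = 5.
  m = 0011 → c = 1000100, weight = 2.
  m = 1011 → c = 0000010, weight = 1.
  m = 0111 → c = 0010110, weight = 3.
  m = 1111 → c = 1010000, weight = 2.
Tally weights:
  weight 0: 1 codewords.
  weight 1: 1 codewords.
  weight 2: 3 codewords.
  weight 3: 6 codewords.
  weight 4: 3 codewords.
  weight 5: 1 codewords.
  weight 6: 1 codewords.
Minimum distance d = smallest w > 0 with A_w > 0 = 1.
Sanity: Σ A_w = 16 = 2^4 = 16 ✓.


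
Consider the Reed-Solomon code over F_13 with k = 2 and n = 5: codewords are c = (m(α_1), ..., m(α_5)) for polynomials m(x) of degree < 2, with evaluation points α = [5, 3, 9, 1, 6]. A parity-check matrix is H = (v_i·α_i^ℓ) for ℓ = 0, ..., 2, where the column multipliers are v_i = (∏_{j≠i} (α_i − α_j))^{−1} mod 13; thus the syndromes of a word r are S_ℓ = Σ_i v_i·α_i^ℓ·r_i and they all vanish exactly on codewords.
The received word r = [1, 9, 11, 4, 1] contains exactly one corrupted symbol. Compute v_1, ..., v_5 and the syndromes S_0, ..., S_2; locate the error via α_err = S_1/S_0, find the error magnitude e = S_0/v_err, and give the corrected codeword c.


S = (8, 9, 2), error at position 5, error magnitude e = 4, c = [1, 9, 11, 4, 10].

Step 1: column multipliers v_i = (∏_{j≠i}(α_i − α_j))^{−1} mod 13.
  i = 1 (α = 5): (5−3)(5−9)(5−1)(5−6) = 2·(−4)·4·(−1) = 32 ≡ 6, so v_1 = 6^{−1} = 11 (mod 13).
  i = 2 (α = 3): (3−5)(3−9)(3−1)(3−6) = (−2)·(−6)·2·(−3) = −72 ≡ 6, so v_2 = 6^{−1} = 11 (mod 13).
  i = 3 (α = 9): (9−5)(9−3)(9−1)(9−6) = 4·6·8·3 = 576 ≡ 4, so v_3 = 4^{−1} = 10 (mod 13).
  i = 4 (α = 1): (1−5)(1−3)(1−9)(1−6) = (−4)·(−2)·(−8)·(−5) = 320 ≡ 8, so v_4 = 8^{−1} = 5 (mod 13).
  i = 5 (α = 6): (6−5)(6−3)(6−9)(6−1) = 1·3·(−3)·5 = −45 ≡ 7, so v_5 = 7^{−1} = 2 (mod 13).
  v = [11, 11, 10, 5, 2].
Step 2: syndromes of r = [1, 9, 11, 4, 1] (all sums mod 13).
  S_0 = Σ v_i r_i = 11·1 + 11·9 + 10·11 + 5·4 + 2·1 = 242 ≡ 8.
  S_1 = Σ v_i α_i r_i = 11·5·1 + 11·3·9 + 10·9·11 + 5·1·4 + 2·6·1 = 1374 ≡ 9.
  α_i^2 mod 13 = [12, 9, 3, 1, 10].
  S_2 = Σ v_i α_i^2 r_i = 11·12·1 + 11·9·9 + 10·3·11 + 5·1·4 + 2·10·1 = 1393 ≡ 2.
  S = (8, 9, 2) ≠ 0, so r is not a codeword (an error is present).
Step 3: locate the error. For a single error e at position i, S_ℓ = v_i·e·α_i^ℓ, so α_err = S_1/S_0.
  S_0^{−1} = 8^{−1} = 5 (mod 13), so α_err = 9·5 = 45 ≡ 6 = α_5. Error position i = 5.
  Consistency check: S_2/S_1 = 2·3 = 6 ≡ 6 = α_err ✓ (single-error assumption holds).
Step 4: error magnitude e = S_0/v_5 = S_0·∏_{j≠5}(α_5 − α_j) = 8·7 = 56 ≡ 4 (mod 13).
Step 5: correct position 5: c_5 = r_5 − e = 1 − 4 ≡ 10 (mod 13). Hence c = [1, 9, 11, 4, 10].
  Check: interpolating c through the α_i gives m(x) = 8 + 9·x (degree < 2) with m(α_i) = c_i for every i, so c is indeed a codeword.


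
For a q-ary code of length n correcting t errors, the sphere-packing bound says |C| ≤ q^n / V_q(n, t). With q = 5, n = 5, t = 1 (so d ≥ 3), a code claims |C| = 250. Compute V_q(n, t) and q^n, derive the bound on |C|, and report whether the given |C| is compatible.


V_q(n, t) = 21, q^n = 3125, Hamming bound = 148, |C| = 250 > bound (violated).

Step 1: Compute V_q(n, t) = Σ_{j=0}^1 C(n, j) (q−1)^j.
  j = 0: C(5,0)·(4)^0 = 1·1 = 1.
  j = 1: C(5,1)·(4)^1 = 5·4 = 20.
  V_q(n, t) = 1 + 20 = 21.
Step 2: q^n = 5^5 = 3125.
Step 3: Hamming bound ⌊q^n / V_q(n,t)⌋ = ⌊3125/21⌋ = 148.
Step 4: Compare |C| = 250 to 148: violated.
The claimed |C| lies above the Hamming bound, so no 5-ary code of length 5 with d ≥ 3 can have 250 codewords.


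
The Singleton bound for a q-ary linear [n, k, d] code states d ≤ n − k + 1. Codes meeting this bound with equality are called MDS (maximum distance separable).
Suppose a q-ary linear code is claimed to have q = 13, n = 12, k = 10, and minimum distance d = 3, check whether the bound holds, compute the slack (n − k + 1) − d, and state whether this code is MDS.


Singleton RHS = n − k + 1 = 3, slack = 0, bound satisfied, MDS.

Singleton bound: d ≤ n − k + 1.
Here n = 12, k = 10, so n − k + 1 = 3.
Given d = 3, check d ≤ 3: YES.
Slack = (n − k + 1) − d = 0.
The code is MDS (slack = 0).
Description: the claimed parameters are [12, 10, 3]_13; such a code would be MDS (meets Singleton bound).


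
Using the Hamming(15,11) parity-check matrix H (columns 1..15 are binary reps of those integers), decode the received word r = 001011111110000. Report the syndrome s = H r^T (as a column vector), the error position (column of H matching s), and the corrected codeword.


s = (0, 1, 1, 1)^T, error position = 7, corrected codeword c = 001011011110000

Compute s = H r^T mod 2 one row at a time:
  s_1 = 1 + 1 + 1 + 1 + 0 + 0 + 0 + 0 = 4 ≡ 0 (mod 2).
  s_2 = 0 + 1 + 1 + 1 + 0 + 0 + 0 + 0 = 3 ≡ 1 (mod 2).
  s_3 = 0 + 1 + 1 + 1 + 1 + 1 + 0 + 0 = 5 ≡ 1 (mod 2).
  s_4 = 0 + 1 + 1 + 1 + 1 + 1 + 0 + 0 = 5 ≡ 1 (mod 2).
s = (0, 1, 1, 1)^T — this equals column 7 of H (binary 0111), so error is at position 7.
Correct: flip bit 7 of r = 001011111110000 to get c = 001011011110000.


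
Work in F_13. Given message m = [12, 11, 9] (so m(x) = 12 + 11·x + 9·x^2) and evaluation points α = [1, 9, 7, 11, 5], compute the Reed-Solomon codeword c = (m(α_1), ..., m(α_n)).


c = [6, 8, 10, 0, 6]

Message polynomial: m(x) = 12 + 11·x + 9·x^2 (mod 13).
For each evaluation point α_i, compute m(α_i) mod 13:
  α_1 = 1: Horner steps 9 → 7 → 6, so m(1) = 6.
  α_2 = 9: Horner steps 9 → 1 → 8, so m(9) = 8.
  α_3 = 7: Horner steps 9 → 9 → 10, so m(7) = 10.
  α_4 = 11: Horner steps 9 → 6 → 0, so m(11) = 0.
  α_5 = 5: Horner steps 9 → 4 → 6, so m(5) = 6.
Codeword c = [6, 8, 10, 0, 6] ∈ F_13^5.


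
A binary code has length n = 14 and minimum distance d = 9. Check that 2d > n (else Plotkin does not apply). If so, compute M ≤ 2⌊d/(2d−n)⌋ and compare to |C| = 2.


Plotkin bound M ≤ 4; given |C| = 2 ≤ bound (satisfied).

Check applicability: 2d = 18, n = 14.
2d − n = 4 > 0, so Plotkin applies.
Compute d/(2d−n) = 9/4 ≈ 2.2500.
⌊d/(2d−n)⌋ = 2.
Plotkin bound: M ≤ 2·2 = 4.
Given |C| = 2, check: satisfied.
This |C| is below the Plotkin bound.


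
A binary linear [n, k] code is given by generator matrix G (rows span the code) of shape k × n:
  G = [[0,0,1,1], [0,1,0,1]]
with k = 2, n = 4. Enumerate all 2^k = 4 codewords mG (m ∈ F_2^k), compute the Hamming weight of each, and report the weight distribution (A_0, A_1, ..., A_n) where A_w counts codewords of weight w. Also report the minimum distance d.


Weight distribution: A_0 = 1, A_2 = 3. Minimum distance d = 2.

Enumerate all 2^2 = 4 messages m ∈ F_2^2.
For each, compute codeword c = mG in F_2^4, then tally its weight.
  m = 00 → c = 0000, weight = 0.
  m = 10 → c = 0011, weight = 2.
  m = 01 → c = 0101, weight = 2.
  m = 11 → c = 0110, weight = 2.
Tally weights:
  weight 0: 1 codewords.
  weight 2: 3 codewords.
Minimum distance d = smallest w > 0 with A_w > 0 = 2.
Sanity: Σ A_w = 4 = 2^2 = 4 ✓.
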